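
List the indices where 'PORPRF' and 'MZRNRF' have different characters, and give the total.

Differing positions: 1, 2, 4. Hamming distance = 3.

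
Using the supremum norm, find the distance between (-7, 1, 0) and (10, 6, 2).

max(|x_i - y_i|) = max(|-7 - 10|, |1 - 6|, |0 - 2|) = max(17, 5, 2) = 17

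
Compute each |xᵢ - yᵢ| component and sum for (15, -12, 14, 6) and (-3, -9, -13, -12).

Σ|x_i - y_i| = |15 - (-3)| + |-12 - (-9)| + |14 - (-13)| + |6 - (-12)| = 18 + 3 + 27 + 18 = 66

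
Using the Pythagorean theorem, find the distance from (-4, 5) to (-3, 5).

√(Σ(x_i - y_i)²) = √((-4 - (-3))² + (5 - 5)²)
= √((-1)² + 0²) = √(1 + 0) = √1 = 1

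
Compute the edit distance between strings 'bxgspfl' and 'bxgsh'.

Let D[i][j] be the edit distance between the first i characters of 'bxgspfl' and the first j characters of 'bxgsh', with D[i][0] = i, D[0][j] = j, and D[i][j] = D[i-1][j-1] if the characters match, else 1 + min(D[i-1][j], D[i][j-1], D[i-1][j-1]). Filling the table (rows: prefixes of 'bxgspfl', columns: prefixes of 'bxgsh'):
     ε  b  x  g  s  h
  ε  0  1  2  3  4  5
  b  1  0  1  2  3  4
  x  2  1  0  1  2  3
  g  3  2  1  0  1  2
  s  4  3  2  1  0  1
  p  5  4  3  2  1  1
  f  6  5  4  3  2  2
  l  7  6  5  4  3  3
The bottom-right entry gives D[7][5] = 3, so no sequence of fewer than 3 edits works. Backtracking through the table gives one optimal edit sequence (3 edits):
  bxgspfl → bxgsfl (del p @5)
  bxgsfl → bxgsl (del f @5)
  bxgsl → bxgsh (sub l→h @5)
Edit distance = 3.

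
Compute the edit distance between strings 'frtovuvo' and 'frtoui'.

Let D[i][j] be the edit distance between the first i characters of 'frtovuvo' and the first j characters of 'frtoui', with D[i][0] = i, D[0][j] = j, and D[i][j] = D[i-1][j-1] if the characters match, else 1 + min(D[i-1][j], D[i][j-1], D[i-1][j-1]). Filling the table (rows: prefixes of 'frtovuvo', columns: prefixes of 'frtoui'):
     ε  f  r  t  o  u  i
  ε  0  1  2  3  4  5  6
  f  1  0  1  2  3  4  5
  r  2  1  0  1  2  3  4
  t  3  2  1  0  1  2  3
  o  4  3  2  1  0  1  2
  v  5  4  3  2  1  1  2
  u  6  5  4  3  2  1  2
  v  7  6  5  4  3  2  2
  o  8  7  6  5  4  3  3
The bottom-right entry gives D[8][6] = 3, so no sequence of fewer than 3 edits works. Backtracking through the table gives one optimal edit sequence (3 edits):
  frtovuvo → frtouvo (del v @5)
  frtouvo → frtouo (del v @6)
  frtouo → frtoui (sub o→i @6)
Edit distance = 3.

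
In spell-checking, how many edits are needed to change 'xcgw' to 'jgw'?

Let D[i][j] be the edit distance between the first i characters of 'xcgw' and the first j characters of 'jgw', with D[i][0] = i, D[0][j] = j, and D[i][j] = D[i-1][j-1] if the characters match, else 1 + min(D[i-1][j], D[i][j-1], D[i-1][j-1]). Filling the table (rows: prefixes of 'xcgw', columns: prefixes of 'jgw'):
     ε  j  g  w
  ε  0  1  2  3
  x  1  1  2  3
  c  2  2  2  3
  g  3  3  2  3
  w  4  4  3  2
The bottom-right entry gives D[4][3] = 2, so no sequence of fewer than 2 edits works. Backtracking through the table gives one optimal edit sequence (2 edits):
  xcgw → cgw (del x @1)
  cgw → jgw (sub c→j @1)
Edit distance = 2.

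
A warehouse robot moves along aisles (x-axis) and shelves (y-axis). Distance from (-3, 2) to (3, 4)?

Σ|x_i - y_i| = |-3 - 3| + |2 - 4| = 6 + 2 = 8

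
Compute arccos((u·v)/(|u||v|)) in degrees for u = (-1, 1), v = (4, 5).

With u = (-1, 1), v = (4, 5):
u·v = (-1)·4 + 1·5 = (-4) + 5 = 1.
|u| = √((-1)² + 1²) = √2, |v| = √(4² + 5²) = √41, so |u||v| = √(2·41) = √82.
cos θ = (u·v)/(|u||v|) = 1/√82 ≈ 0.110432
θ = arccos(0.110432) ≈ 83.66°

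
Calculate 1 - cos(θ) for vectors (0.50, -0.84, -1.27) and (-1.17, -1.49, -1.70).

With u = (0.50, -0.84, -1.27), v = (-1.17, -1.49, -1.70):
u·v = 0.5·(-1.17) + (-0.84)·(-1.49) + (-1.27)·(-1.7) = (-0.585) + 1.2516 + 2.159 = 2.8256.
|u| = √(0.5² + (-0.84)² + (-1.27)²) = √(0.25 + 0.7056 + 1.6129) = √2.5685, |v| = √((-1.17)² + (-1.49)² + (-1.7)²) = √(1.3689 + 2.2201 + 2.89) = √6.479.
cos θ = (u·v)/(|u||v|) = 2.8256/(√2.5685·√6.479) ≈ 0.6927
Cosine distance = 1 - cos θ ≈ 1 - 0.6927 = 0.3073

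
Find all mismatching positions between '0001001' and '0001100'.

Differing positions: 5, 7. Hamming distance = 2.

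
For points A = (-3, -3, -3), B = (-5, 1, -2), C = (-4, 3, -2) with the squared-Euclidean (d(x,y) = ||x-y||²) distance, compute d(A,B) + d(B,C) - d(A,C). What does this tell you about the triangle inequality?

d(A,B) = 2² + 4² + 1² = 21, d(B,C) = 1² + 2² + 0² = 5, d(A,C) = 1² + 6² + 1² = 38.
d(A,B) + d(B,C) - d(A,C) = 21 + 5 - 38 = 26 - 38 = -12. This is < 0, so the triangle inequality FAILS for these points (squared-Euclidean is not a metric).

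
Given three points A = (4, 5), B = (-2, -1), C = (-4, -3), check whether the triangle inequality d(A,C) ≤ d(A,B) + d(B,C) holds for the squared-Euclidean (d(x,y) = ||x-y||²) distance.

d(A,B) = 6² + 6² = 72, d(B,C) = 2² + 2² = 8, d(A,C) = 8² + 8² = 128.
d(A,C) = 128 > 72 + 8 = 80. Triangle inequality is VIOLATED. (Squared-Euclidean is not a metric — this is a counterexample.)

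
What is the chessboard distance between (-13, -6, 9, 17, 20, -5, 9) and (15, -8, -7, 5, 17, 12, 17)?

max(|x_i - y_i|) = max(|-13 - 15|, |-6 - (-8)|, |9 - (-7)|, |17 - 5|, |20 - 17|, |-5 - 12|, |9 - 17|) = max(28, 2, 16, 12, 3, 17, 8) = 28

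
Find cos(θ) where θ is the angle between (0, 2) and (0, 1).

With u = (0, 2), v = (0, 1):
u·v = 0·0 + 2·1 = 0 + 2 = 2.
|u| = √(0² + 2²) = √4, |v| = √(0² + 1²) = √1, so |u||v| = √(4·1) = √4 = 2.
cos θ = (u·v)/(|u||v|) = 2/2 = 1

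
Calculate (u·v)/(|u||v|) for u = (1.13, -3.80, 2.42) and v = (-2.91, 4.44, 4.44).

With u = (1.13, -3.80, 2.42), v = (-2.91, 4.44, 4.44):
u·v = 1.13·(-2.91) + (-3.8)·4.44 + 2.42·4.44 = (-3.2883) + (-16.872) + 10.7448 = -9.4155.
|u| = √(1.13² + (-3.8)² + 2.42²) = √(1.2769 + 14.44 + 5.8564) = √21.5733, |v| = √((-2.91)² + 4.44² + 4.44²) = √(8.4681 + 19.7136 + 19.7136) = √47.8953.
cos θ = (u·v)/(|u||v|) = -9.4155/(√21.5733·√47.8953) ≈ -0.2929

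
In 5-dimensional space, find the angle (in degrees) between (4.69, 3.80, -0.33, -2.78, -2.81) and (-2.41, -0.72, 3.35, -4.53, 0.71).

With u = (4.69, 3.80, -0.33, -2.78, -2.81), v = (-2.41, -0.72, 3.35, -4.53, 0.71):
u·v = 4.69·(-2.41) + 3.8·(-0.72) + (-0.33)·3.35 + (-2.78)·(-4.53) + (-2.81)·0.71 = (-11.3029) + (-2.736) + (-1.1055) + 12.5934 + (-1.9951) = -4.5461.
|u| = √(4.69² + 3.8² + (-0.33)² + (-2.78)² + (-2.81)²) = √(21.9961 + 14.44 + 0.1089 + 7.7284 + 7.8961) = √52.1695, |v| = √((-2.41)² + (-0.72)² + 3.35² + (-4.53)² + 0.71²) = √(5.8081 + 0.5184 + 11.2225 + 20.5209 + 0.5041) = √38.574.
cos θ = (u·v)/(|u||v|) = -4.5461/(√52.1695·√38.574) ≈ -0.101341
θ = arccos(-0.101341) ≈ 95.82°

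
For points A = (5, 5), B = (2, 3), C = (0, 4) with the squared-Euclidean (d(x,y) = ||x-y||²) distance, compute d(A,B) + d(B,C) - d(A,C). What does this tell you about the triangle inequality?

d(A,B) = 3² + 2² = 13, d(B,C) = 2² + 1² = 5, d(A,C) = 5² + 1² = 26.
d(A,B) + d(B,C) - d(A,C) = 13 + 5 - 26 = 18 - 26 = -8. This is < 0, so the triangle inequality FAILS for these points (squared-Euclidean is not a metric).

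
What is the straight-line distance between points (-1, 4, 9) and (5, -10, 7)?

√(Σ(x_i - y_i)²) = √((-1 - 5)² + (4 - (-10))² + (9 - 7)²)
= √((-6)² + 14² + 2²) = √(36 + 196 + 4) = √236 ≈ 15.3623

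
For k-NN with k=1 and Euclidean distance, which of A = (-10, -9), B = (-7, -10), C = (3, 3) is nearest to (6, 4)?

Distances: d(A) ≈ 20.6155, d(B) ≈ 19.105, d(C) ≈ 3.1623. Nearest: C = (3, 3) with distance 3.1623.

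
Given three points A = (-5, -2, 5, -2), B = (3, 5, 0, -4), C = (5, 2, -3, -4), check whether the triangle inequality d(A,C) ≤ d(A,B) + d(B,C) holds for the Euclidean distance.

d(A,B) = √(8² + 7² + 5² + 2²) = √142 ≈ 11.9164, d(B,C) = √(2² + 3² + 3² + 0²) = √22 ≈ 4.6904, d(A,C) = √(10² + 4² + 8² + 2²) = √184 ≈ 13.5647.
d(A,C) ≈ 13.5647 ≤ 11.9164 + 4.6904 = 16.6068. Triangle inequality is satisfied.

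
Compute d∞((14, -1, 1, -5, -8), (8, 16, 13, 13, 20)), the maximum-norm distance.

max(|x_i - y_i|) = max(|14 - 8|, |-1 - 16|, |1 - 13|, |-5 - 13|, |-8 - 20|) = max(6, 17, 12, 18, 28) = 28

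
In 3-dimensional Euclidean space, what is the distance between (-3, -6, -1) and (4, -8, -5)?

√(Σ(x_i - y_i)²) = √((-3 - 4)² + (-6 - (-8))² + (-1 - (-5))²)
= √((-7)² + 2² + 4²) = √(49 + 4 + 16) = √69 ≈ 8.3066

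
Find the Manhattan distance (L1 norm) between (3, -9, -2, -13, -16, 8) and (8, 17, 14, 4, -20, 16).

Σ|x_i - y_i| = |3 - 8| + |-9 - 17| + |-2 - 14| + |-13 - 4| + |-16 - (-20)| + |8 - 16| = 5 + 26 + 16 + 17 + 4 + 8 = 76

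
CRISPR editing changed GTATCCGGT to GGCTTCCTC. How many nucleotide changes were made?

Differing positions: 2, 3, 5, 7, 8, 9. Hamming distance = 6.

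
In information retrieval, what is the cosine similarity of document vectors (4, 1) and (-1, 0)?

With u = (4, 1), v = (-1, 0):
u·v = 4·(-1) + 1·0 = (-4) + 0 = -4.
|u| = √(4² + 1²) = √17, |v| = √((-1)² + 0²) = √1, so |u||v| = √(17·1) = √17.
cos θ = (u·v)/(|u||v|) = -4/√17 ≈ -0.9701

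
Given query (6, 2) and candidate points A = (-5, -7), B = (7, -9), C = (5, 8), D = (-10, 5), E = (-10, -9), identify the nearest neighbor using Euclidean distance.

Distances: d(A) ≈ 14.2127, d(B) ≈ 11.0454, d(C) ≈ 6.0828, d(D) ≈ 16.2788, d(E) ≈ 19.4165. Nearest: C = (5, 8) with distance 6.0828.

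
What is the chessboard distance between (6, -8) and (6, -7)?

max(|x_i - y_i|) = max(|6 - 6|, |-8 - (-7)|) = max(0, 1) = 1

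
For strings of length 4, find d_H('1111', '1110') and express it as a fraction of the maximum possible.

Differing positions: 4. Hamming distance = 1. The maximum possible Hamming distance for length-4 strings is 4, so d_H/4 = 1/4 = 0.25.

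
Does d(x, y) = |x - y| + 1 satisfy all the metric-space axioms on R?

No. d fails identity of indiscernibles (specifically d(x,x) = 0): d(5, 5) = |5 - 5| + 1 = 0 + 1 = 1 ≠ 0.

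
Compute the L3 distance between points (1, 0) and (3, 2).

(Σ|x_i - y_i|^3)^(1/3) = (|1 - 3|^3 + |0 - 2|^3)^(1/3)
= (2^3 + 2^3)^(1/3) = (8 + 8)^(1/3) = (16)^(1/3) ≈ 2.5198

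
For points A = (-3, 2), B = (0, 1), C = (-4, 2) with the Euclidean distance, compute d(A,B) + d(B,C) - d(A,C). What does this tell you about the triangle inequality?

d(A,B) = √(3² + 1²) = √10 ≈ 3.1623, d(B,C) = √(4² + 1²) = √17 ≈ 4.1231, d(A,C) = √(1² + 0²) = √1 = 1.
d(A,B) + d(B,C) - d(A,C) = 3.1623 + 4.1231 - 1 = 7.2854 - 1 = 6.2854 (to 4 decimal places). This is ≥ 0, so the triangle inequality holds for these points.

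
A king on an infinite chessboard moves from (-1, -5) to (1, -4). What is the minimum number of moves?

max(|x_i - y_i|) = max(|-1 - 1|, |-5 - (-4)|) = max(2, 1) = 2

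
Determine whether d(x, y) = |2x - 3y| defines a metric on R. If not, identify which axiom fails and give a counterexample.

No. d fails symmetry: d(6, 3) = |2·6 - 3·3| = |3| = 3, but d(3, 6) = |2·3 - 3·6| = |-12| = 12. Since 3 ≠ 12, d(x,y) ≠ d(y,x) in general.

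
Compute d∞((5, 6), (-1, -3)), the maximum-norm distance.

max(|x_i - y_i|) = max(|5 - (-1)|, |6 - (-3)|) = max(6, 9) = 9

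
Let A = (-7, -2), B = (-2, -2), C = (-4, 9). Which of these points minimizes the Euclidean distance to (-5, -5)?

Distances: d(A) ≈ 3.6056, d(B) ≈ 4.2426, d(C) ≈ 14.0357. Nearest: A = (-7, -2) with distance 3.6056.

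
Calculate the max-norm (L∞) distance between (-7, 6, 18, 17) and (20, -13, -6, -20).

max(|x_i - y_i|) = max(|-7 - 20|, |6 - (-13)|, |18 - (-6)|, |17 - (-20)|) = max(27, 19, 24, 37) = 37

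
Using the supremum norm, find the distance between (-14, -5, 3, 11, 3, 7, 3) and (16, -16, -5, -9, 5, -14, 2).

max(|x_i - y_i|) = max(|-14 - 16|, |-5 - (-16)|, |3 - (-5)|, |11 - (-9)|, |3 - 5|, |7 - (-14)|, |3 - 2|) = max(30, 11, 8, 20, 2, 21, 1) = 30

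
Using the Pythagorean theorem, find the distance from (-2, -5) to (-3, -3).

√(Σ(x_i - y_i)²) = √((-2 - (-3))² + (-5 - (-3))²)
= √(1² + (-2)²) = √(1 + 4) = √5 ≈ 2.2361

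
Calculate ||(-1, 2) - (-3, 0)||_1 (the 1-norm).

Σ|x_i - y_i| = |-1 - (-3)| + |2 - 0| = 2 + 2 = 4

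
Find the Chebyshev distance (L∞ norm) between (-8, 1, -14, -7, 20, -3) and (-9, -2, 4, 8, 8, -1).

max(|x_i - y_i|) = max(|-8 - (-9)|, |1 - (-2)|, |-14 - 4|, |-7 - 8|, |20 - 8|, |-3 - (-1)|) = max(1, 3, 18, 15, 12, 2) = 18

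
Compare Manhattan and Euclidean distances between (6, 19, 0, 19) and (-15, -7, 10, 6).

L1 = |6 - (-15)| + |19 - (-7)| + |0 - 10| + |19 - 6| = 21 + 26 + 10 + 13 = 70
L2 = √(21² + 26² + 10² + 13²) = √1386 ≈ 37.229
L1 ≥ L2 always (equality iff movement is along one axis); L1 > L2 here.
Ratio L1/L2 = 70/√1386 ≈ 1.8803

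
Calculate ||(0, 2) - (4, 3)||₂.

√(Σ(x_i - y_i)²) = √((0 - 4)² + (2 - 3)²)
= √((-4)² + (-1)²) = √(16 + 1) = √17 ≈ 4.1231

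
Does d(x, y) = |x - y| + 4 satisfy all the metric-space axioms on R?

No. d fails identity of indiscernibles (specifically d(x,x) = 0): d(-8, -8) = |-8 - (-8)| + 4 = 0 + 4 = 4 ≠ 0.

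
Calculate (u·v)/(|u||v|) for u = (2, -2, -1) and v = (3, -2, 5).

With u = (2, -2, -1), v = (3, -2, 5):
u·v = 2·3 + (-2)·(-2) + (-1)·5 = 6 + 4 + (-5) = 5.
|u| = √(2² + (-2)² + (-1)²) = √9, |v| = √(3² + (-2)² + 5²) = √38, so |u||v| = √(9·38) = √342.
cos θ = (u·v)/(|u||v|) = 5/√342 ≈ 0.2704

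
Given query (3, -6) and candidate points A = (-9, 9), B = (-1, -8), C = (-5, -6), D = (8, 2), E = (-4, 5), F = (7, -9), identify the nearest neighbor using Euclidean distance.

Distances: d(A) ≈ 19.2094, d(B) ≈ 4.4721, d(C) = 8, d(D) ≈ 9.434, d(E) ≈ 13.0384, d(F) = 5. Nearest: B = (-1, -8) with distance 4.4721.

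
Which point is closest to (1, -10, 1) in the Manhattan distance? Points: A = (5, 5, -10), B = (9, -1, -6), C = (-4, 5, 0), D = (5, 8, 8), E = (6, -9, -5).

Distances: d(A) = 30, d(B) = 24, d(C) = 21, d(D) = 29, d(E) = 12. Nearest: E = (6, -9, -5) with distance 12.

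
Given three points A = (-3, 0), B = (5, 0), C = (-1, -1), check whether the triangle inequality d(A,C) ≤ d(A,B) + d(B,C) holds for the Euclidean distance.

d(A,B) = √(8² + 0²) = √64 = 8, d(B,C) = √(6² + 1²) = √37 ≈ 6.0828, d(A,C) = √(2² + 1²) = √5 ≈ 2.2361.
d(A,C) ≈ 2.2361 ≤ 8 + 6.0828 = 14.0828. Triangle inequality is satisfied.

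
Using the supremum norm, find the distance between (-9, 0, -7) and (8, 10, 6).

max(|x_i - y_i|) = max(|-9 - 8|, |0 - 10|, |-7 - 6|) = max(17, 10, 13) = 17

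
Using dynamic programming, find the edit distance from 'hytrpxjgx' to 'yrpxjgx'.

Let D[i][j] be the edit distance between the first i characters of 'hytrpxjgx' and the first j characters of 'yrpxjgx', with D[i][0] = i, D[0][j] = j, and D[i][j] = D[i-1][j-1] if the characters match, else 1 + min(D[i-1][j], D[i][j-1], D[i-1][j-1]). Filling the table (rows: prefixes of 'hytrpxjgx', columns: prefixes of 'yrpxjgx'):
     ε  y  r  p  x  j  g  x
  ε  0  1  2  3  4  5  6  7
  h  1  1  2  3  4  5  6  7
  y  2  1  2  3  4  5  6  7
  t  3  2  2  3  4  5  6  7
  r  4  3  2  3  4  5  6  7
  p  5  4  3  2  3  4  5  6
  x  6  5  4  3  2  3  4  5
  j  7  6  5  4  3  2  3  4
  g  8  7  6  5  4  3  2  3
  x  9  8  7  6  5  4  3  2
The bottom-right entry gives D[9][7] = 2, so no sequence of fewer than 2 edits works. Backtracking through the table gives one optimal edit sequence (2 edits):
  hytrpxjgx → ytrpxjgx (del h @1)
  ytrpxjgx → yrpxjgx (del t @2)
Edit distance = 2.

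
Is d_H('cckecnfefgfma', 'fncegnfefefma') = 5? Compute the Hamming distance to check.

Differing positions: 1, 2, 3, 5, 10. Hamming distance = 5, so the claim is true.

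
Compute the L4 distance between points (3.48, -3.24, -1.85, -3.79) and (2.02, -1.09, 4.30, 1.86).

(Σ|x_i - y_i|^4)^(1/4) = (|3.48 - 2.02|^4 + |-3.24 - (-1.09)|^4 + |-1.85 - 4.3|^4 + |-3.79 - 1.86|^4)^(1/4)
= (1.46^4 + 2.15^4 + 6.15^4 + 5.65^4)^(1/4) ≈ (4.5437 + 21.3675 + 1430.5415 + 1019.046)^(1/4) = (2475.4987)^(1/4) ≈ 7.0537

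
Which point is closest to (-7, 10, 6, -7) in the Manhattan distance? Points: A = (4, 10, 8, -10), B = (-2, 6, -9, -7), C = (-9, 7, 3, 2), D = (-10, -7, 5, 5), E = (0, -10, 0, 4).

Distances: d(A) = 16, d(B) = 24, d(C) = 17, d(D) = 33, d(E) = 44. Nearest: A = (4, 10, 8, -10) with distance 16.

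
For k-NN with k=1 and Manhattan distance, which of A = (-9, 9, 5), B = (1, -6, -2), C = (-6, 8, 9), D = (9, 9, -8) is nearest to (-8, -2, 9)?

Distances: d(A) = 16, d(B) = 24, d(C) = 12, d(D) = 45. Nearest: C = (-6, 8, 9) with distance 12.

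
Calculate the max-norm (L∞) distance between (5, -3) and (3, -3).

max(|x_i - y_i|) = max(|5 - 3|, |-3 - (-3)|) = max(2, 0) = 2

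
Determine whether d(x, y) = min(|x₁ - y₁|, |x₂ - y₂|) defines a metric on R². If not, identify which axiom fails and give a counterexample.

No. d fails identity of indiscernibles: take x = (2, 0) and y = (2, 2). Then d(x,y) = min(|2 - 2|, |0 - 2|) = min(0, 2) = 0, yet x ≠ y.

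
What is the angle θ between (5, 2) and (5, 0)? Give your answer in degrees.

With u = (5, 2), v = (5, 0):
u·v = 5·5 + 2·0 = 25 + 0 = 25.
|u| = √(5² + 2²) = √29, |v| = √(5² + 0²) = √25, so |u||v| = √(29·25) = √725.
cos θ = (u·v)/(|u||v|) = 25/√725 ≈ 0.928477
θ = arccos(0.928477) ≈ 21.8°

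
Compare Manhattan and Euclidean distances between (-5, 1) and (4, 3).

L1 = |-5 - 4| + |1 - 3| = 9 + 2 = 11
L2 = √(9² + 2²) = √85 ≈ 9.2195
L1 ≥ L2 always (equality iff movement is along one axis); L1 > L2 here.
Ratio L1/L2 = 11/√85 ≈ 1.1931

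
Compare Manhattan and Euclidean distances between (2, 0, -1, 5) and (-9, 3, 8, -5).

L1 = |2 - (-9)| + |0 - 3| + |-1 - 8| + |5 - (-5)| = 11 + 3 + 9 + 10 = 33
L2 = √(11² + 3² + 9² + 10²) = √311 ≈ 17.6352
L1 ≥ L2 always (equality iff movement is along one axis); L1 > L2 here.
Ratio L1/L2 = 33/√311 ≈ 1.8713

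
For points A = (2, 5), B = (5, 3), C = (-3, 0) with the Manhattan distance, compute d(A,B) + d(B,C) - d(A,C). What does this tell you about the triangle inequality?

d(A,B) = 3 + 2 = 5, d(B,C) = 8 + 3 = 11, d(A,C) = 5 + 5 = 10.
d(A,B) + d(B,C) - d(A,C) = 5 + 11 - 10 = 16 - 10 = 6. This is ≥ 0, so the triangle inequality holds for these points.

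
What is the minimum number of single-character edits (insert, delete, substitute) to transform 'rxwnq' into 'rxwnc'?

Let D[i][j] be the edit distance between the first i characters of 'rxwnq' and the first j characters of 'rxwnc', with D[i][0] = i, D[0][j] = j, and D[i][j] = D[i-1][j-1] if the characters match, else 1 + min(D[i-1][j], D[i][j-1], D[i-1][j-1]). Filling the table (rows: prefixes of 'rxwnq', columns: prefixes of 'rxwnc'):
     ε  r  x  w  n  c
  ε  0  1  2  3  4  5
  r  1  0  1  2  3  4
  x  2  1  0  1  2  3
  w  3  2  1  0  1  2
  n  4  3  2  1  0  1
  q  5  4  3  2  1  1
The bottom-right entry gives D[5][5] = 1, so no sequence of fewer than 1 edit works. Backtracking through the table gives one optimal edit sequence (1 edit):
  rxwnq → rxwnc (sub q→c @5)
Edit distance = 1.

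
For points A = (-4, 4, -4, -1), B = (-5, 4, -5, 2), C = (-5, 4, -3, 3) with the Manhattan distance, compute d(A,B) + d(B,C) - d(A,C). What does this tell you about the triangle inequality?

d(A,B) = 1 + 0 + 1 + 3 = 5, d(B,C) = 0 + 0 + 2 + 1 = 3, d(A,C) = 1 + 0 + 1 + 4 = 6.
d(A,B) + d(B,C) - d(A,C) = 5 + 3 - 6 = 8 - 6 = 2. This is ≥ 0, so the triangle inequality holds for these points.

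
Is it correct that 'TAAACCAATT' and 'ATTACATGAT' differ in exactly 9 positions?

Differing positions: 1, 2, 3, 6, 7, 8, 9. Hamming distance = 7, so the claim that d_H = 9 is false.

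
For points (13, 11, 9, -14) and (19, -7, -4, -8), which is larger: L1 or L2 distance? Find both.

L1 = |13 - 19| + |11 - (-7)| + |9 - (-4)| + |-14 - (-8)| = 6 + 18 + 13 + 6 = 43
L2 = √(6² + 18² + 13² + 6²) = √565 ≈ 23.7697
L1 ≥ L2 always (equality iff movement is along one axis); L1 > L2 here.
Ratio L1/L2 = 43/√565 ≈ 1.809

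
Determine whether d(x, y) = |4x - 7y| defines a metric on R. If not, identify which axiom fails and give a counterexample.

No. d fails symmetry: d(2, 5) = |4·2 - 7·5| = |-27| = 27, but d(5, 2) = |4·5 - 7·2| = |6| = 6. Since 27 ≠ 6, d(x,y) ≠ d(y,x) in general.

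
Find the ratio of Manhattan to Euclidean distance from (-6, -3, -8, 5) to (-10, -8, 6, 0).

L1 = |-6 - (-10)| + |-3 - (-8)| + |-8 - 6| + |5 - 0| = 4 + 5 + 14 + 5 = 28
L2 = √(4² + 5² + 14² + 5²) = √262 ≈ 16.1864
L1 ≥ L2 always (equality iff movement is along one axis); L1 > L2 here.
Ratio L1/L2 = 28/√262 ≈ 1.7298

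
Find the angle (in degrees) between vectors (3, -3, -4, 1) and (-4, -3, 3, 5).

With u = (3, -3, -4, 1), v = (-4, -3, 3, 5):
u·v = 3·(-4) + (-3)·(-3) + (-4)·3 + 1·5 = (-12) + 9 + (-12) + 5 = -10.
|u| = √(3² + (-3)² + (-4)² + 1²) = √35, |v| = √((-4)² + (-3)² + 3² + 5²) = √59, so |u||v| = √(35·59) = √2065.
cos θ = (u·v)/(|u||v|) = -10/√2065 ≈ -0.220059
θ = arccos(-0.220059) ≈ 102.71°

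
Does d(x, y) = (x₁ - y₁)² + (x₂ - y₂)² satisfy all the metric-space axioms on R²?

No. The squared Euclidean distance fails the triangle inequality. Counterexample: x = (0, 0), y = (1, 1), z = (2, 2). d(x,z) = 2² + 2² = 8, but d(x,y) + d(y,z) = (1² + 1²) + (1² + 1²) = 2 + 2 = 4. Since 8 > 4, the triangle inequality is violated. (Note: √d, the ordinary Euclidean distance, IS a metric.)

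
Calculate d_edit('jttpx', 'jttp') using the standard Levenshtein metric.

Let D[i][j] be the edit distance between the first i characters of 'jttpx' and the first j characters of 'jttp', with D[i][0] = i, D[0][j] = j, and D[i][j] = D[i-1][j-1] if the characters match, else 1 + min(D[i-1][j], D[i][j-1], D[i-1][j-1]). Filling the table (rows: prefixes of 'jttpx', columns: prefixes of 'jttp'):
     ε  j  t  t  p
  ε  0  1  2  3  4
  j  1  0  1  2  3
  t  2  1  0  1  2
  t  3  2  1  0  1
  p  4  3  2  1  0
  x  5  4  3  2  1
The bottom-right entry gives D[5][4] = 1, so no sequence of fewer than 1 edit works. Backtracking through the table gives one optimal edit sequence (1 edit):
  jttpx → jttp (del x @5)
Edit distance = 1.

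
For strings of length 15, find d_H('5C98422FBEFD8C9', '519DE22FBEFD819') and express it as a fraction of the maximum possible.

Differing positions: 2, 4, 5, 14. Hamming distance = 4. The maximum possible Hamming distance for length-15 strings is 15, so d_H/15 = 4/15 ≈ 0.2667.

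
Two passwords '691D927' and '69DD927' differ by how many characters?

Differing positions: 3. Hamming distance = 1.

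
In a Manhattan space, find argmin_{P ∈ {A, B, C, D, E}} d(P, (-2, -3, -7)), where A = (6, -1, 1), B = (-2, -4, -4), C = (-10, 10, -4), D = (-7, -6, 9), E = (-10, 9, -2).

Distances: d(A) = 18, d(B) = 4, d(C) = 24, d(D) = 24, d(E) = 25. Nearest: B = (-2, -4, -4) with distance 4.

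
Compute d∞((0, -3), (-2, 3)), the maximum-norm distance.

max(|x_i - y_i|) = max(|0 - (-2)|, |-3 - 3|) = max(2, 6) = 6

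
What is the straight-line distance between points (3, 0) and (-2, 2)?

√(Σ(x_i - y_i)²) = √((3 - (-2))² + (0 - 2)²)
= √(5² + (-2)²) = √(25 + 4) = √29 ≈ 5.3852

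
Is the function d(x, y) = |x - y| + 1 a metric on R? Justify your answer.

No. d fails identity of indiscernibles (specifically d(x,x) = 0): d(2, 2) = |2 - 2| + 1 = 0 + 1 = 1 ≠ 0.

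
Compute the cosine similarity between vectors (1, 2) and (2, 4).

With u = (1, 2), v = (2, 4):
u·v = 1·2 + 2·4 = 2 + 8 = 10.
|u| = √(1² + 2²) = √5, |v| = √(2² + 4²) = √20, so |u||v| = √(5·20) = √100 = 10.
cos θ = (u·v)/(|u||v|) = 10/10 = 1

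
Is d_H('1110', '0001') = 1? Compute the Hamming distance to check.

Differing positions: 1, 2, 3, 4. Hamming distance = 4, so the claim that d_H = 1 is false.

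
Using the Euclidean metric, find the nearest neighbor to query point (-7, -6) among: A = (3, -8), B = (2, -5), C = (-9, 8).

Distances: d(A) ≈ 10.198, d(B) ≈ 9.0554, d(C) ≈ 14.1421. Nearest: B = (2, -5) with distance 9.0554.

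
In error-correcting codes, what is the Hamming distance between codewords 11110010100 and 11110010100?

Differing positions: none. Hamming distance = 0.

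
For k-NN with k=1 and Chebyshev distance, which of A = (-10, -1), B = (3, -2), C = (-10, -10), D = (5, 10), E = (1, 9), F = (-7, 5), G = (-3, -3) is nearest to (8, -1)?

Distances: d(A) = 18, d(B) = 5, d(C) = 18, d(D) = 11, d(E) = 10, d(F) = 15, d(G) = 11. Nearest: B = (3, -2) with distance 5.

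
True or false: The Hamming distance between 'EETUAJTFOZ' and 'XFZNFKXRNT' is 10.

Differing positions: 1, 2, 3, 4, 5, 6, 7, 8, 9, 10. Hamming distance = 10, so the claim is true.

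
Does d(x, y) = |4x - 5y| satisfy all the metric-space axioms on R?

No. d fails symmetry: d(1, 5) = |4·1 - 5·5| = |-21| = 21, but d(5, 1) = |4·5 - 5·1| = |15| = 15. Since 21 ≠ 15, d(x,y) ≠ d(y,x) in general.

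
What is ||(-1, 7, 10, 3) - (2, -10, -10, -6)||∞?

max(|x_i - y_i|) = max(|-1 - 2|, |7 - (-10)|, |10 - (-10)|, |3 - (-6)|) = max(3, 17, 20, 9) = 20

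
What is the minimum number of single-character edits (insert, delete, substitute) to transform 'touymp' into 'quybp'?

Let D[i][j] be the edit distance between the first i characters of 'touymp' and the first j characters of 'quybp', with D[i][0] = i, D[0][j] = j, and D[i][j] = D[i-1][j-1] if the characters match, else 1 + min(D[i-1][j], D[i][j-1], D[i-1][j-1]). Filling the table (rows: prefixes of 'touymp', columns: prefixes of 'quybp'):
     ε  q  u  y  b  p
  ε  0  1  2  3  4  5
  t  1  1  2  3  4  5
  o  2  2  2  3  4  5
  u  3  3  2  3  4  5
  y  4  4  3  2  3  4
  m  5  5  4  3  3  4
  p  6  6  5  4  4  3
The bottom-right entry gives D[6][5] = 3, so no sequence of fewer than 3 edits works. Backtracking through the table gives one optimal edit sequence (3 edits):
  touymp → ouymp (del t @1)
  ouymp → quymp (sub o→q @1)
  quymp → quybp (sub m→b @4)
Edit distance = 3.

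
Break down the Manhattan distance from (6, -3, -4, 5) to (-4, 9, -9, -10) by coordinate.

Σ|x_i - y_i| = |6 - (-4)| + |-3 - 9| + |-4 - (-9)| + |5 - (-10)| = 10 + 12 + 5 + 15 = 42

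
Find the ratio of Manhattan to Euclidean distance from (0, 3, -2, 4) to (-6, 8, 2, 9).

L1 = |0 - (-6)| + |3 - 8| + |-2 - 2| + |4 - 9| = 6 + 5 + 4 + 5 = 20
L2 = √(6² + 5² + 4² + 5²) = √102 ≈ 10.0995
L1 ≥ L2 always (equality iff movement is along one axis); L1 > L2 here.
Ratio L1/L2 = 20/√102 ≈ 1.9803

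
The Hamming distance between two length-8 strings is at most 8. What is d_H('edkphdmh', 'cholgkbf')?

Differing positions: 1, 2, 3, 4, 5, 6, 7, 8. Hamming distance = 8. The maximum possible Hamming distance for length-8 strings is 8, so d_H/8 = 8/8 = 1.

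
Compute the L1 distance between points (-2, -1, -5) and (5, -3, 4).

Σ|x_i - y_i| = |-2 - 5| + |-1 - (-3)| + |-5 - 4| = 7 + 2 + 9 = 18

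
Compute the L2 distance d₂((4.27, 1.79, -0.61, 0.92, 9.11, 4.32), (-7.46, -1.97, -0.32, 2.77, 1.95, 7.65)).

√(Σ(x_i - y_i)²) = √((4.27 - (-7.46))² + (1.79 - (-1.97))² + (-0.61 - (-0.32))² + (0.92 - 2.77)² + (9.11 - 1.95)² + (4.32 - 7.65)²)
= √(11.73² + 3.76² + (-0.29)² + (-1.85)² + 7.16² + (-3.33)²) = √(137.5929 + 14.1376 + 0.0841 + 3.4225 + 51.2656 + 11.0889) = √217.5916 ≈ 14.751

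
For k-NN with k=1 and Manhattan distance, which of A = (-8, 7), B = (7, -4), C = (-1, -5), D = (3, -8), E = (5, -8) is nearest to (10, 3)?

Distances: d(A) = 22, d(B) = 10, d(C) = 19, d(D) = 18, d(E) = 16. Nearest: B = (7, -4) with distance 10.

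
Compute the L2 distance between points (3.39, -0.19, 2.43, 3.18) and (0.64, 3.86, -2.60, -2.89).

(Σ|x_i - y_i|^2)^(1/2) = (|3.39 - 0.64|^2 + |-0.19 - 3.86|^2 + |2.43 - (-2.6)|^2 + |3.18 - (-2.89)|^2)^(1/2)
= (2.75^2 + 4.05^2 + 5.03^2 + 6.07^2)^(1/2) = (7.5625 + 16.4025 + 25.3009 + 36.8449)^(1/2) = (86.1108)^(1/2) ≈ 9.2796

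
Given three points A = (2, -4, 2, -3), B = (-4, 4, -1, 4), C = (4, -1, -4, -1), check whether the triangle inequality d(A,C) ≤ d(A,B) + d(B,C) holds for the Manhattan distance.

d(A,B) = 6 + 8 + 3 + 7 = 24, d(B,C) = 8 + 5 + 3 + 5 = 21, d(A,C) = 2 + 3 + 6 + 2 = 13.
d(A,C) = 13 ≤ 24 + 21 = 45. Triangle inequality is satisfied.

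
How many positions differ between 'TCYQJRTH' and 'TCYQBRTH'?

Differing positions: 5. Hamming distance = 1.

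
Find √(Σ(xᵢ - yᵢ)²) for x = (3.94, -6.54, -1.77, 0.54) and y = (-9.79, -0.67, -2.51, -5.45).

√(Σ(x_i - y_i)²) = √((3.94 - (-9.79))² + (-6.54 - (-0.67))² + (-1.77 - (-2.51))² + (0.54 - (-5.45))²)
= √(13.73² + (-5.87)² + 0.74² + 5.99²) = √(188.5129 + 34.4569 + 0.5476 + 35.8801) = √259.3975 ≈ 16.1058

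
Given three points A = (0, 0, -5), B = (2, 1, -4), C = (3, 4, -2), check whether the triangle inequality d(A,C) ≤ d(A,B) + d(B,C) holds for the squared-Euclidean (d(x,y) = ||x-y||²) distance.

d(A,B) = 2² + 1² + 1² = 6, d(B,C) = 1² + 3² + 2² = 14, d(A,C) = 3² + 4² + 3² = 34.
d(A,C) = 34 > 6 + 14 = 20. Triangle inequality is VIOLATED. (Squared-Euclidean is not a metric — this is a counterexample.)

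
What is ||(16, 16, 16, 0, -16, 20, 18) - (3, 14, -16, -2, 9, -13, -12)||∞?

max(|x_i - y_i|) = max(|16 - 3|, |16 - 14|, |16 - (-16)|, |0 - (-2)|, |-16 - 9|, |20 - (-13)|, |18 - (-12)|) = max(13, 2, 32, 2, 25, 33, 30) = 33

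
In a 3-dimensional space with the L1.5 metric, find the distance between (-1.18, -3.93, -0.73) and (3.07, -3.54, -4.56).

(Σ|x_i - y_i|^1.5)^(1/1.5) = (|-1.18 - 3.07|^1.5 + |-3.93 - (-3.54)|^1.5 + |-0.73 - (-4.56)|^1.5)^(1/1.5)
= (4.25^1.5 + 0.39^1.5 + 3.83^1.5)^(1/1.5) ≈ (8.7616 + 0.2436 + 7.4955)^(1/1.5) = (16.5007)^(1/1.5) ≈ 6.4814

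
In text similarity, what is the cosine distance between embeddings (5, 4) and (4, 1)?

With u = (5, 4), v = (4, 1):
u·v = 5·4 + 4·1 = 20 + 4 = 24.
|u| = √(5² + 4²) = √41, |v| = √(4² + 1²) = √17, so |u||v| = √(41·17) = √697.
cos θ = (u·v)/(|u||v|) = 24/√697 ≈ 0.9091
Cosine distance = 1 - cos θ ≈ 1 - 0.9091 = 0.0909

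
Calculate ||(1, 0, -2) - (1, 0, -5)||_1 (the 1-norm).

Σ|x_i - y_i| = |1 - 1| + |0 - 0| + |-2 - (-5)| = 0 + 0 + 3 = 3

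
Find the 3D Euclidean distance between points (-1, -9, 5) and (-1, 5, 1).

√(Σ(x_i - y_i)²) = √((-1 - (-1))² + (-9 - 5)² + (5 - 1)²)
= √(0² + (-14)² + 4²) = √(0 + 196 + 16) = √212 ≈ 14.5602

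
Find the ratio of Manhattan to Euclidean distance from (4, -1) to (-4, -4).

L1 = |4 - (-4)| + |-1 - (-4)| = 8 + 3 = 11
L2 = √(8² + 3²) = √73 ≈ 8.544
L1 ≥ L2 always (equality iff movement is along one axis); L1 > L2 here.
Ratio L1/L2 = 11/√73 ≈ 1.2875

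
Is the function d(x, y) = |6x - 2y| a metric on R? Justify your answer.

No. d fails symmetry: d(5, 2) = |6·5 - 2·2| = |26| = 26, but d(2, 5) = |6·2 - 2·5| = |2| = 2. Since 26 ≠ 2, d(x,y) ≠ d(y,x) in general.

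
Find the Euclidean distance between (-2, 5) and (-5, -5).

√(Σ(x_i - y_i)²) = √((-2 - (-5))² + (5 - (-5))²)
= √(3² + 10²) = √(9 + 100) = √109 ≈ 10.4403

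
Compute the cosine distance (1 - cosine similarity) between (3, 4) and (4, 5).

With u = (3, 4), v = (4, 5):
u·v = 3·4 + 4·5 = 12 + 20 = 32.
|u| = √(3² + 4²) = √25, |v| = √(4² + 5²) = √41, so |u||v| = √(25·41) = √1025.
cos θ = (u·v)/(|u||v|) = 32/√1025 ≈ 0.9995
Cosine distance = 1 - cos θ ≈ 1 - 0.9995 = 0.0005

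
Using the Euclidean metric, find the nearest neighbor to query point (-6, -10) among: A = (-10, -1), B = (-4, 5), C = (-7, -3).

Distances: d(A) ≈ 9.8489, d(B) ≈ 15.1327, d(C) ≈ 7.0711. Nearest: C = (-7, -3) with distance 7.0711.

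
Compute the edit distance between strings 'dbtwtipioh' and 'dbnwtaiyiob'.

Let D[i][j] be the edit distance between the first i characters of 'dbtwtipioh' and the first j characters of 'dbnwtaiyiob', with D[i][0] = i, D[0][j] = j, and D[i][j] = D[i-1][j-1] if the characters match, else 1 + min(D[i-1][j], D[i][j-1], D[i-1][j-1]). Filling the table (rows: prefixes of 'dbtwtipioh', columns: prefixes of 'dbnwtaiyiob'):
     ε  d  b  n  w  t  a  i  y  i  o  b
  ε  0  1  2  3  4  5  6  7  8  9 10 11
  d  1  0  1  2  3  4  5  6  7  8  9 10
  b  2  1  0  1  2  3  4  5  6  7  8  9
  t  3  2  1  1  2  2  3  4  5  6  7  8
  w  4  3  2  2  1  2  3  4  5  6  7  8
  t  5  4  3  3  2  1  2  3  4  5  6  7
  i  6  5  4  4  3  2  2  2  3  4  5  6
  p  7  6  5  5  4  3  3  3  3  4  5  6
  i  8  7  6  6  5  4  4  3  4  3  4  5
  o  9  8  7  7  6  5  5  4  4  4  3  4
  h 10  9  8  8  7  6  6  5  5  5  4  4
The bottom-right entry gives D[10][11] = 4, so no sequence of fewer than 4 edits works. Backtracking through the table gives one optimal edit sequence (4 edits):
  dbtwtipioh → dbnwtipioh (sub t→n @3)
  dbnwtipioh → dbnwtaipioh (ins a @6)
  dbnwtaipioh → dbnwtaiyioh (sub p→y @8)
  dbnwtaiyioh → dbnwtaiyiob (sub h→b @11)
Edit distance = 4.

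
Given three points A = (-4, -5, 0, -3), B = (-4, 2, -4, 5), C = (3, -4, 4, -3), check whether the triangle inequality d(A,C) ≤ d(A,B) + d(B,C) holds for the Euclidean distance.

d(A,B) = √(0² + 7² + 4² + 8²) = √129 ≈ 11.3578, d(B,C) = √(7² + 6² + 8² + 8²) = √213 ≈ 14.5945, d(A,C) = √(7² + 1² + 4² + 0²) = √66 ≈ 8.124.
d(A,C) ≈ 8.124 ≤ 11.3578 + 14.5945 = 25.9523. Triangle inequality is satisfied.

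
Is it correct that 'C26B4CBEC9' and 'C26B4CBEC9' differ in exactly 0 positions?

Differing positions: none. Hamming distance = 0, so the claim is true.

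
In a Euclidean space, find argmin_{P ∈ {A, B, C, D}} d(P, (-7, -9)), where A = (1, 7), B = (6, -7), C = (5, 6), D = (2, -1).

Distances: d(A) ≈ 17.8885, d(B) ≈ 13.1529, d(C) ≈ 19.2094, d(D) ≈ 12.0416. Nearest: D = (2, -1) with distance 12.0416.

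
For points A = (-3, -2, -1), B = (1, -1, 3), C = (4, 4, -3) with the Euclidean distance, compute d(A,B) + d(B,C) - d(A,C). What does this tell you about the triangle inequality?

d(A,B) = √(4² + 1² + 4²) = √33 ≈ 5.7446, d(B,C) = √(3² + 5² + 6²) = √70 ≈ 8.3666, d(A,C) = √(7² + 6² + 2²) = √89 ≈ 9.434.
d(A,B) + d(B,C) - d(A,C) = 5.7446 + 8.3666 - 9.434 = 14.1112 - 9.434 = 4.6772 (to 4 decimal places). This is ≥ 0, so the triangle inequality holds for these points.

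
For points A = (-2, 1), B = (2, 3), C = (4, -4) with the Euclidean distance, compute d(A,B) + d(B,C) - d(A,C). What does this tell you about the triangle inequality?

d(A,B) = √(4² + 2²) = √20 ≈ 4.4721, d(B,C) = √(2² + 7²) = √53 ≈ 7.2801, d(A,C) = √(6² + 5²) = √61 ≈ 7.8102.
d(A,B) + d(B,C) - d(A,C) = 4.4721 + 7.2801 - 7.8102 = 11.7522 - 7.8102 = 3.942 (to 4 decimal places). This is ≥ 0, so the triangle inequality holds for these points.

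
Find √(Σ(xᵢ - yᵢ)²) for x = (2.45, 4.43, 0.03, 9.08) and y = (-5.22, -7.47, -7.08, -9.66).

√(Σ(x_i - y_i)²) = √((2.45 - (-5.22))² + (4.43 - (-7.47))² + (0.03 - (-7.08))² + (9.08 - (-9.66))²)
= √(7.67² + 11.9² + 7.11² + 18.74²) = √(58.8289 + 141.61 + 50.5521 + 351.1876) = √602.1786 ≈ 24.5393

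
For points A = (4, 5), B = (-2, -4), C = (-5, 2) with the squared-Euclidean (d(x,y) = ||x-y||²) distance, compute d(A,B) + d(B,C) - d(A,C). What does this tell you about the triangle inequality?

d(A,B) = 6² + 9² = 117, d(B,C) = 3² + 6² = 45, d(A,C) = 9² + 3² = 90.
d(A,B) + d(B,C) - d(A,C) = 117 + 45 - 90 = 162 - 90 = 72. This is ≥ 0, so the triangle inequality holds for these points.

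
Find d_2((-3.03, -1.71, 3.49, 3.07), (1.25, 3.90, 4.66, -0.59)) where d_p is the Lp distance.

(Σ|x_i - y_i|^2)^(1/2) = (|-3.03 - 1.25|^2 + |-1.71 - 3.9|^2 + |3.49 - 4.66|^2 + |3.07 - (-0.59)|^2)^(1/2)
= (4.28^2 + 5.61^2 + 1.17^2 + 3.66^2)^(1/2) = (18.3184 + 31.4721 + 1.3689 + 13.3956)^(1/2) = (64.555)^(1/2) ≈ 8.0346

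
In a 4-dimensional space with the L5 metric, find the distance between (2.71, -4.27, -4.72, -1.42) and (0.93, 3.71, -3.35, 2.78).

(Σ|x_i - y_i|^5)^(1/5) = (|2.71 - 0.93|^5 + |-4.27 - 3.71|^5 + |-4.72 - (-3.35)|^5 + |-1.42 - 2.78|^5)^(1/5)
= (1.78^5 + 7.98^5 + 1.37^5 + 4.2^5)^(1/5) ≈ (17.869 + 32360.4429 + 4.8262 + 1306.9123)^(1/5) = (33690.0504)^(1/5) ≈ 8.0445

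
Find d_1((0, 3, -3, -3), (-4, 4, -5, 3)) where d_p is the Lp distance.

Σ|x_i - y_i| = |0 - (-4)| + |3 - 4| + |-3 - (-5)| + |-3 - 3| = 4 + 1 + 2 + 6 = 13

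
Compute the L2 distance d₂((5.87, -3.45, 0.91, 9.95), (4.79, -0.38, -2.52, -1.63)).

√(Σ(x_i - y_i)²) = √((5.87 - 4.79)² + (-3.45 - (-0.38))² + (0.91 - (-2.52))² + (9.95 - (-1.63))²)
= √(1.08² + (-3.07)² + 3.43² + 11.58²) = √(1.1664 + 9.4249 + 11.7649 + 134.0964) = √156.4526 ≈ 12.5081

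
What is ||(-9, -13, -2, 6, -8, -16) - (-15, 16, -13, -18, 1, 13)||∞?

max(|x_i - y_i|) = max(|-9 - (-15)|, |-13 - 16|, |-2 - (-13)|, |6 - (-18)|, |-8 - 1|, |-16 - 13|) = max(6, 29, 11, 24, 9, 29) = 29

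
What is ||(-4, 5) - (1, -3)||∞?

max(|x_i - y_i|) = max(|-4 - 1|, |5 - (-3)|) = max(5, 8) = 8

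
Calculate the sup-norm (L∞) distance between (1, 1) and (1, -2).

max(|x_i - y_i|) = max(|1 - 1|, |1 - (-2)|) = max(0, 3) = 3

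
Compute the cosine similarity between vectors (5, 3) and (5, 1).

With u = (5, 3), v = (5, 1):
u·v = 5·5 + 3·1 = 25 + 3 = 28.
|u| = √(5² + 3²) = √34, |v| = √(5² + 1²) = √26, so |u||v| = √(34·26) = √884.
cos θ = (u·v)/(|u||v|) = 28/√884 ≈ 0.9417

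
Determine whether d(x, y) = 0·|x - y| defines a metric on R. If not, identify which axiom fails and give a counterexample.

No. With c = 0, d(x,y) = 0 for all x, y. This fails identity of indiscernibles: d(5, 8) = 0 but 5 ≠ 8.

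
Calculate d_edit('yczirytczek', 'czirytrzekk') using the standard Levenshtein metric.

Let D[i][j] be the edit distance between the first i characters of 'yczirytczek' and the first j characters of 'czirytrzekk', with D[i][0] = i, D[0][j] = j, and D[i][j] = D[i-1][j-1] if the characters match, else 1 + min(D[i-1][j], D[i][j-1], D[i-1][j-1]). Filling the table (rows: prefixes of 'yczirytczek', columns: prefixes of 'czirytrzekk'):
     ε  c  z  i  r  y  t  r  z  e  k  k
  ε  0  1  2  3  4  5  6  7  8  9 10 11
  y  1  1  2  3  4  4  5  6  7  8  9 10
  c  2  1  2  3  4  5  5  6  7  8  9 10
  z  3  2  1  2  3  4  5  6  6  7  8  9
  i  4  3  2  1  2  3  4  5  6  7  8  9
  r  5  4  3  2  1  2  3  4  5  6  7  8
  y  6  5  4  3  2  1  2  3  4  5  6  7
  t  7  6  5  4  3  2  1  2  3  4  5  6
  c  8  7  6  5  4  3  2  2  3  4  5  6
  z  9  8  7  6  5  4  3  3  2  3  4  5
  e 10  9  8  7  6  5  4  4  3  2  3  4
  k 11 10  9  8  7  6  5  5  4  3  2  3
The bottom-right entry gives D[11][11] = 3, so no sequence of fewer than 3 edits works. Backtracking through the table gives one optimal edit sequence (3 edits):
  yczirytczek → czirytczek (del y @1)
  czirytczek → czirytrzek (sub c→r @7)
  czirytrzek → czirytrzekk (ins k @10)
Edit distance = 3.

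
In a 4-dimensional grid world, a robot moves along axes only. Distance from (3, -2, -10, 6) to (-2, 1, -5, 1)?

Σ|x_i - y_i| = |3 - (-2)| + |-2 - 1| + |-10 - (-5)| + |6 - 1| = 5 + 3 + 5 + 5 = 18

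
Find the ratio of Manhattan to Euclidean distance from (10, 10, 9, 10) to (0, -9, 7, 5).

L1 = |10 - 0| + |10 - (-9)| + |9 - 7| + |10 - 5| = 10 + 19 + 2 + 5 = 36
L2 = √(10² + 19² + 2² + 5²) = √490 ≈ 22.1359
L1 ≥ L2 always (equality iff movement is along one axis); L1 > L2 here.
Ratio L1/L2 = 36/√490 ≈ 1.6263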